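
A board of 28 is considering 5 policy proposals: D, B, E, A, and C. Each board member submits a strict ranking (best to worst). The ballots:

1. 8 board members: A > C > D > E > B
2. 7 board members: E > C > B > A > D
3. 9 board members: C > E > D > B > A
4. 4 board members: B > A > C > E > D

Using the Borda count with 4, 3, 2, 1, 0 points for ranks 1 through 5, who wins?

C

D: 8·2 + 7·0 + 9·2 + 4·0 = 34
B: 8·0 + 7·2 + 9·1 + 4·4 = 39
E: 8·1 + 7·4 + 9·3 + 4·1 = 67
A: 8·4 + 7·1 + 9·0 + 4·3 = 51
C: 8·3 + 7·3 + 9·4 + 4·2 = 89
C has the highest Borda score (89).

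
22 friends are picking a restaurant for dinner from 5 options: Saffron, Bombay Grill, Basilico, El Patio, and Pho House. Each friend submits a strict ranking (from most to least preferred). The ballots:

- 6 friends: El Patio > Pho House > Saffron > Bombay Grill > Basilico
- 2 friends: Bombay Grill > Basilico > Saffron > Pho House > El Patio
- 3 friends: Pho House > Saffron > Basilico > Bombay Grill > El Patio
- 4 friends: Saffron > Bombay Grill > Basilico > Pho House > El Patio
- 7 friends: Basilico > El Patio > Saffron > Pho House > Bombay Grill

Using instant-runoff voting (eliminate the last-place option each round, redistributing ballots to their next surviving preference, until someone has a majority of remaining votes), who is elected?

Round 1: Saffron 4, Bombay Grill 2, Basilico 7, El Patio 6, Pho House 3. Eliminate Bombay Grill.
Round 2: Saffron 4, Basilico 9, El Patio 6, Pho House 3. Eliminate Pho House.
Round 3: Saffron 7, Basilico 9, El Patio 6. Eliminate El Patio.
Round 4: Saffron 13, Basilico 9. Saffron has a majority.

Saffron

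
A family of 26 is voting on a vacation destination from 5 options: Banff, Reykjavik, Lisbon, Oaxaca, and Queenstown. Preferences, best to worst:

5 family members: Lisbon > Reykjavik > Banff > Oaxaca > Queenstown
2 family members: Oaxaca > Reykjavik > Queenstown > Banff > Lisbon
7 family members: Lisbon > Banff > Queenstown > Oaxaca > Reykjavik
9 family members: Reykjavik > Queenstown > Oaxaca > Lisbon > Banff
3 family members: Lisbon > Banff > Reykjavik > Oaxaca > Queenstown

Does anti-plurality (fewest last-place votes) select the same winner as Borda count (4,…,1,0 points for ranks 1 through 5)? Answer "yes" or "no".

Anti-plurality — last-place votes: Banff 9, Reykjavik 7, Lisbon 2, Oaxaca 0, Queenstown 8. Winner: Oaxaca.
Borda — scores: Banff 42, Reykjavik 63, Lisbon 69, Oaxaca 41, Queenstown 45. Winner: Lisbon.
The two methods disagree.

no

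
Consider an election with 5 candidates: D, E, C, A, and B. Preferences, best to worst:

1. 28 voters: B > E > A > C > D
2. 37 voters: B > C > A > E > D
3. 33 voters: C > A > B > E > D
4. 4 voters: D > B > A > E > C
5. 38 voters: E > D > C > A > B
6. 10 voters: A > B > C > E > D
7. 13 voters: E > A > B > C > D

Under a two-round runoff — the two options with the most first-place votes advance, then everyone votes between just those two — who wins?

Round 1 first-place votes: D 4, E 51, C 33, A 10, B 65.
B and E advance.
Runoff: B is preferred to E by 112 voters; E by 51.
B wins the runoff.

B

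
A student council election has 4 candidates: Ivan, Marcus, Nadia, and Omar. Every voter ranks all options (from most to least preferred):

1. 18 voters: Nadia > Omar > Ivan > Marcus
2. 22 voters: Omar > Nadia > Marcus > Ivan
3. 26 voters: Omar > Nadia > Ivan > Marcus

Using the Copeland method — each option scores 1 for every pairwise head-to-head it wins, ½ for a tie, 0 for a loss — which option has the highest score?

Omar

Ivan: beats Marcus; loses to Nadia and Omar → score 1.
Marcus: loses to Ivan, Nadia, and Omar → score 0.
Nadia: beats Ivan and Marcus; loses to Omar → score 2.
Omar: beats Ivan, Marcus, and Nadia → score 3.
Omar has the best pairwise record.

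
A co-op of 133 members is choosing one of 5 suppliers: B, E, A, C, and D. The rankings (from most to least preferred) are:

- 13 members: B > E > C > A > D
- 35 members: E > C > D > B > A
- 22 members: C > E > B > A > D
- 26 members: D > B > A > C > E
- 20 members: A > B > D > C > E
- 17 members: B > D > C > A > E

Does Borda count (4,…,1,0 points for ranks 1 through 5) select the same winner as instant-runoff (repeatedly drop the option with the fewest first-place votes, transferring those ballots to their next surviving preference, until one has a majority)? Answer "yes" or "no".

Borda — scores: B 337, E 245, A 184, C 299, D 265. Winner: B.
Instant-runoff — R1 B 30, E 35, A 20, C 22, D 26 (A out); R2 B 50, E 35, C 22, D 26 (C out); R3 B 50, E 57, D 26 (D out); R4 B 76, E 57 (B winner). Winner: B.
The two methods agree.

yes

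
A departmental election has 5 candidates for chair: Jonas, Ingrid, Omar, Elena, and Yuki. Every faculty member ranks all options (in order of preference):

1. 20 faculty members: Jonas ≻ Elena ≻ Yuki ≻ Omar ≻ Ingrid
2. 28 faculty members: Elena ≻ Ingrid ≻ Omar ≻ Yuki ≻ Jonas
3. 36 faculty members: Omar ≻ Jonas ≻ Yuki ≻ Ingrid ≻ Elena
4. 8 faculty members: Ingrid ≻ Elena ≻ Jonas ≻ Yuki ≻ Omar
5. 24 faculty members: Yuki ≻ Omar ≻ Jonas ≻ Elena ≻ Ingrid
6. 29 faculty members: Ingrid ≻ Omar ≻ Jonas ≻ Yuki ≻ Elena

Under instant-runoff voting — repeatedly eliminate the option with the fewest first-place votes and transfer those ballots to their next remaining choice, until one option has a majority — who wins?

Omar

Round 1: Jonas 20, Ingrid 37, Omar 36, Elena 28, Yuki 24. Eliminate Jonas.
Round 2: Ingrid 37, Omar 36, Elena 48, Yuki 24. Eliminate Yuki.
Round 3: Ingrid 37, Omar 60, Elena 48. Eliminate Ingrid.
Round 4: Omar 89, Elena 56. Omar has a majority.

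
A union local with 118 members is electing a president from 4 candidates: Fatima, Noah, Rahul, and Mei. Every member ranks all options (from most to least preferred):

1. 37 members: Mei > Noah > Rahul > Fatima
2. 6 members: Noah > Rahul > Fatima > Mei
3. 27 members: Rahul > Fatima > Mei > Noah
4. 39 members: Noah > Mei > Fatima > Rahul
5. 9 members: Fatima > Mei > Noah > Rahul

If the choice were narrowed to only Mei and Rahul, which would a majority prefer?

Mei

Voters preferring Mei to Rahul: 85; preferring Rahul to Mei: 33.
Mei wins the head-to-head.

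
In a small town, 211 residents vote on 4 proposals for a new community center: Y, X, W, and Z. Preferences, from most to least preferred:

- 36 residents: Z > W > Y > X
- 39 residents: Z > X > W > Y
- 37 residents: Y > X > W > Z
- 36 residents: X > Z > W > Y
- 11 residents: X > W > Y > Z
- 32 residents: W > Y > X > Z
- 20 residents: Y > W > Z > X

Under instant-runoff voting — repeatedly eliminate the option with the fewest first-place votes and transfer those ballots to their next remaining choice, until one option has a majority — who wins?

Round 1: Y 57, X 47, W 32, Z 75. Eliminate W.
Round 2: Y 89, X 47, Z 75. Eliminate X.
Round 3: Y 100, Z 111. Z has a majority.

Z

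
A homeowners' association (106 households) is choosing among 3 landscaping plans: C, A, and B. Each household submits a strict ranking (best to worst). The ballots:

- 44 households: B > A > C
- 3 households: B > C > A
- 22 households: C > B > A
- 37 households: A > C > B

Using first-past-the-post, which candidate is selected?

B

First-place votes: C 22, A 37, B 47.
B has the most first-place votes.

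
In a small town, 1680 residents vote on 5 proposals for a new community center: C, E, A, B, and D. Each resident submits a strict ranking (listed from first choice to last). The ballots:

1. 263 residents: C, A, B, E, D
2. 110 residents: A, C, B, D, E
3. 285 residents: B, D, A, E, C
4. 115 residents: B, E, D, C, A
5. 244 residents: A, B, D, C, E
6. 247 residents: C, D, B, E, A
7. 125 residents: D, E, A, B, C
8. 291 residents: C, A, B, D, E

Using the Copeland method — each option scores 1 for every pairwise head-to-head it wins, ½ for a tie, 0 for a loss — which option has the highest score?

C

C: beats E, A, B, and D → score 4.
E: loses to C, A, B, and D → score 0.
A: beats E, B, and D; loses to C → score 3.
B: beats E and D; loses to C and A → score 2.
D: beats E; loses to C, A, and B → score 1.
C has the best pairwise record.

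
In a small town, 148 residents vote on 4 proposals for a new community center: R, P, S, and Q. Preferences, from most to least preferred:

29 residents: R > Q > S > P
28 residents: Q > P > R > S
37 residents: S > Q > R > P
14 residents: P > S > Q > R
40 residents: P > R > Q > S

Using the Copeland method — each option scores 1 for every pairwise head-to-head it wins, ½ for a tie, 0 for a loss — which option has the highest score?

R: beats S; loses to P and Q → score 1.
P: beats R and S; loses to Q → score 2.
S: loses to R, P, and Q → score 0.
Q: beats R, P, and S → score 3.
Q has the best pairwise record.

Q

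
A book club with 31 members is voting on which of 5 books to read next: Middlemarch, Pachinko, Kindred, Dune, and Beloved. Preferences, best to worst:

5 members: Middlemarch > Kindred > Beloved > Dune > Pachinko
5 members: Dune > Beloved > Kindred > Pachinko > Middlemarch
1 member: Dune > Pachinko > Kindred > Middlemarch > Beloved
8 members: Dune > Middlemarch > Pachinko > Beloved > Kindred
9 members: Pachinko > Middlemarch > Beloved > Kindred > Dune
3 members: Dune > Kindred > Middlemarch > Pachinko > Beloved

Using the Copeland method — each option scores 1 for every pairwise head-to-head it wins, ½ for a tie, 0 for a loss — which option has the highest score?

Dune

Middlemarch: beats Pachinko, Kindred, and Beloved; loses to Dune → score 3.
Pachinko: beats Kindred and Beloved; loses to Middlemarch and Dune → score 2.
Kindred: loses to Middlemarch, Pachinko, Dune, and Beloved → score 0.
Dune: beats Middlemarch, Pachinko, Kindred, and Beloved → score 4.
Beloved: beats Kindred; loses to Middlemarch, Pachinko, and Dune → score 1.
Dune has the best pairwise record.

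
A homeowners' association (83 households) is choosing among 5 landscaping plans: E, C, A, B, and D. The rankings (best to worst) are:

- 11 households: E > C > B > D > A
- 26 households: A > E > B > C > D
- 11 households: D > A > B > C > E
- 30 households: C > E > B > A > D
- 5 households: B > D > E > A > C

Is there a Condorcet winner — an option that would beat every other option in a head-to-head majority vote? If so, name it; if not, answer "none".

E

E vs C: 42–41 for E.
E vs A: 46–37 for E.
E vs B: 67–16 for E.
E vs D: 67–16 for E.
E beats every other option head-to-head.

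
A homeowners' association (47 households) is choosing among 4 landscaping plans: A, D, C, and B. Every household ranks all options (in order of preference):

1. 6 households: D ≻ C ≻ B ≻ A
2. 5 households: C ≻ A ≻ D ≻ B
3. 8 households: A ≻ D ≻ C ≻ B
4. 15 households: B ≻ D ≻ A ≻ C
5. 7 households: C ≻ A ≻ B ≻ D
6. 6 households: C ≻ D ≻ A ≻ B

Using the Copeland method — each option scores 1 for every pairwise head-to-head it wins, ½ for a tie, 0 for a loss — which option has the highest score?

A: beats B; loses to D and C → score 1.
D: beats A, C, and B → score 3.
C: beats A and B; loses to D → score 2.
B: loses to A, D, and C → score 0.
D has the best pairwise record.

D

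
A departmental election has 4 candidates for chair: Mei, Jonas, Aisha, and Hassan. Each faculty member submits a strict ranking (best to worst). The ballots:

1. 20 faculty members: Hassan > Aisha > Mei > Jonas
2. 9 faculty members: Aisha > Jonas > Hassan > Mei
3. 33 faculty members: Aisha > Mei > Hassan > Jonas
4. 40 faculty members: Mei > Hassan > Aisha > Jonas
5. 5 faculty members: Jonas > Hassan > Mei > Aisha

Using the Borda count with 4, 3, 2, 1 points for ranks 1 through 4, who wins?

Mei: 20·2 + 9·1 + 33·3 + 40·4 + 5·2 = 318
Jonas: 20·1 + 9·3 + 33·1 + 40·1 + 5·4 = 140
Aisha: 20·3 + 9·4 + 33·4 + 40·2 + 5·1 = 313
Hassan: 20·4 + 9·2 + 33·2 + 40·3 + 5·3 = 299
Mei has the highest Borda score (318).

Mei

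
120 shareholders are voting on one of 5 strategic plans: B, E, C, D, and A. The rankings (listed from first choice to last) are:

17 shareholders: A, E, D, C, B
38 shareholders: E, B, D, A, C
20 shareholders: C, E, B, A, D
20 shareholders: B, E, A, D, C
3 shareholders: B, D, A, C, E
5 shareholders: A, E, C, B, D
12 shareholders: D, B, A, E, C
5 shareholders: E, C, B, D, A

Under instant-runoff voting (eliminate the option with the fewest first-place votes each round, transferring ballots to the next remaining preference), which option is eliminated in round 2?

C

Round 1: B 23, E 43, C 20, D 12, A 22. Eliminate D.
Round 2: B 35, E 43, C 20, A 22. Eliminate C.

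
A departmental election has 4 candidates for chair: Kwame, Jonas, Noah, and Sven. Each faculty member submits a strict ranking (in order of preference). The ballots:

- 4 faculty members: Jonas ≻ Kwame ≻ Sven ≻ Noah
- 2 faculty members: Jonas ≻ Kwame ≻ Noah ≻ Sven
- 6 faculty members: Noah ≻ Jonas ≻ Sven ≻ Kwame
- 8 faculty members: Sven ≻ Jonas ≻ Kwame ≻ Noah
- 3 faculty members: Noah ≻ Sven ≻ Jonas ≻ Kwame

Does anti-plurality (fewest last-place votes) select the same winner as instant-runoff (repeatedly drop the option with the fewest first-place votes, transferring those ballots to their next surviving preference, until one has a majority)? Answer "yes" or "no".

no

Anti-plurality — last-place votes: Kwame 9, Jonas 0, Noah 12, Sven 2. Winner: Jonas.
Instant-runoff — R1 Kwame 0, Jonas 6, Noah 9, Sven 8 (Kwame out); R2 Jonas 6, Noah 9, Sven 8 (Jonas out); R3 Noah 11, Sven 12 (Sven winner). Winner: Sven.
The two methods disagree.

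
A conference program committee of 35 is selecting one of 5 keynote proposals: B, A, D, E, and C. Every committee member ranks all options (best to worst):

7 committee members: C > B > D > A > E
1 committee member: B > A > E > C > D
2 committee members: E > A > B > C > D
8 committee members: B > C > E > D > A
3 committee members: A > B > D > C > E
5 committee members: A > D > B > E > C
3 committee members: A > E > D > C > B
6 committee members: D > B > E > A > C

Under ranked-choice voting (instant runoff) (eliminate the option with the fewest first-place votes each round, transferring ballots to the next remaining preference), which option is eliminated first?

E

Round 1: B 9, A 11, D 6, E 2, C 7. Eliminate E.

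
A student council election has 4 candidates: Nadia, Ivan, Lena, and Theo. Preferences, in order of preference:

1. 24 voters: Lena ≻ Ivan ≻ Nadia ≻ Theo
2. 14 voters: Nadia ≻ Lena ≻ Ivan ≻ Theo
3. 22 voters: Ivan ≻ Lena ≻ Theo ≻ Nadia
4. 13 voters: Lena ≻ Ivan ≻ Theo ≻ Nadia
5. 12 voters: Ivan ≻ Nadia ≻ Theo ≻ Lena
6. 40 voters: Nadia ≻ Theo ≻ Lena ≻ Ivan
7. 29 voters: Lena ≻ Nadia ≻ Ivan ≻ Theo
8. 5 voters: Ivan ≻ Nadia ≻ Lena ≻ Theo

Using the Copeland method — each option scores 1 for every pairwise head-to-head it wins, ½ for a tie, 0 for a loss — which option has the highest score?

Nadia: beats Ivan and Theo; loses to Lena → score 2.
Ivan: beats Theo; loses to Nadia and Lena → score 1.
Lena: beats Nadia, Ivan, and Theo → score 3.
Theo: loses to Nadia, Ivan, and Lena → score 0.
Lena has the best pairwise record.

Lena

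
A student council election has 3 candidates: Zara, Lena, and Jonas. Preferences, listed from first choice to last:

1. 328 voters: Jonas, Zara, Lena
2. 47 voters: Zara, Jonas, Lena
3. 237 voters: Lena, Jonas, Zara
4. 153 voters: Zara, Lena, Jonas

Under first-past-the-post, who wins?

First-place votes: Zara 200, Lena 237, Jonas 328.
Jonas has the most first-place votes.

Jonas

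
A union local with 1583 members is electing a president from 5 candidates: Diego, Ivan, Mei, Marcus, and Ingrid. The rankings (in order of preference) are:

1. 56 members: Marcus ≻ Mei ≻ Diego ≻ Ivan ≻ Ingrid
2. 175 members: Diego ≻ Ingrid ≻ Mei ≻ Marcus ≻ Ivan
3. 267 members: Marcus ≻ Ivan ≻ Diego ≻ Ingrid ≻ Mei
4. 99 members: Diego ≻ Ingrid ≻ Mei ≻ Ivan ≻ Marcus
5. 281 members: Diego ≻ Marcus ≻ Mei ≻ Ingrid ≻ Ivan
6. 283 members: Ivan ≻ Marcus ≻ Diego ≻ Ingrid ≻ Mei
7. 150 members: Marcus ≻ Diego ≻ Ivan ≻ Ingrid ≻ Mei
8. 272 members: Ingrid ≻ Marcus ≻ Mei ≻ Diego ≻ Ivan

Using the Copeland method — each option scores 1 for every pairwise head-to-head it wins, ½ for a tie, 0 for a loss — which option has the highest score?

Marcus

Diego: beats Ivan, Mei, and Ingrid; loses to Marcus → score 3.
Ivan: loses to Diego, Mei, Marcus, and Ingrid → score 0.
Mei: beats Ivan; loses to Diego, Marcus, and Ingrid → score 1.
Marcus: beats Diego, Ivan, Mei, and Ingrid → score 4.
Ingrid: beats Ivan and Mei; loses to Diego and Marcus → score 2.
Marcus has the best pairwise record.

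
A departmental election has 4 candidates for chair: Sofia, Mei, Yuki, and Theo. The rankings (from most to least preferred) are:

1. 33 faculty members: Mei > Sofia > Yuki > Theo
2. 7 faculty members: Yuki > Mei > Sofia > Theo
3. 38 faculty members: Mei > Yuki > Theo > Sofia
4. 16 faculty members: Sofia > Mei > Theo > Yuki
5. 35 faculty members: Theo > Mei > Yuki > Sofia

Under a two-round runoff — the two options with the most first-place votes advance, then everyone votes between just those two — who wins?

Mei

Round 1 first-place votes: Sofia 16, Mei 71, Yuki 7, Theo 35.
Mei and Theo advance.
Runoff: Mei is preferred to Theo by 94 voters; Theo by 35.
Mei wins the runoff.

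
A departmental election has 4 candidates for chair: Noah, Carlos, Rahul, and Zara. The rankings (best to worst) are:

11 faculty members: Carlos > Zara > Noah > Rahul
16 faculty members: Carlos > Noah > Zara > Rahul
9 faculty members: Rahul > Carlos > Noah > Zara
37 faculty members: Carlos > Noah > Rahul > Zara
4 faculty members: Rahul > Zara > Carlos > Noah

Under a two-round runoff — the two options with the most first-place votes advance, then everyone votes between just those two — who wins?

Carlos

Round 1 first-place votes: Noah 0, Carlos 64, Rahul 13, Zara 0.
Carlos and Rahul advance.
Runoff: Carlos is preferred to Rahul by 64 voters; Rahul by 13.
Carlos wins the runoff.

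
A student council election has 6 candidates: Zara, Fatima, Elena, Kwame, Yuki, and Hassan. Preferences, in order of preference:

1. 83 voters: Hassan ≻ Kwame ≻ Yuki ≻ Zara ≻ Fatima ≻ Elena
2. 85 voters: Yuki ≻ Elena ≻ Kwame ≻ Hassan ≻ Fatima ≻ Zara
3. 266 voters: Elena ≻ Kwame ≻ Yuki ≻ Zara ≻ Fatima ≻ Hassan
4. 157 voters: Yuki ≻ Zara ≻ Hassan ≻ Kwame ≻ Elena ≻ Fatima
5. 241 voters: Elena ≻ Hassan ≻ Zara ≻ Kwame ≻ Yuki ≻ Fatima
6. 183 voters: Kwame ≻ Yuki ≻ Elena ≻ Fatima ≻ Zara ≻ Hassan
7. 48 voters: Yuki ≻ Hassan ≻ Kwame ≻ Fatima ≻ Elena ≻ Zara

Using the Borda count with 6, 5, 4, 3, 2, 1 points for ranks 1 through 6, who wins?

Elena

Zara: 83·3 + 85·1 + 266·3 + 157·5 + 241·4 + 183·2 + 48·1 = 3295
Fatima: 83·2 + 85·2 + 266·2 + 157·1 + 241·1 + 183·3 + 48·3 = 1959
Elena: 83·1 + 85·5 + 266·6 + 157·2 + 241·6 + 183·4 + 48·2 = 4692
Kwame: 83·5 + 85·4 + 266·5 + 157·3 + 241·3 + 183·6 + 48·4 = 4569
Yuki: 83·4 + 85·6 + 266·4 + 157·6 + 241·2 + 183·5 + 48·6 = 4533
Hassan: 83·6 + 85·3 + 266·1 + 157·4 + 241·5 + 183·1 + 48·5 = 3275
Elena has the highest Borda score (4692).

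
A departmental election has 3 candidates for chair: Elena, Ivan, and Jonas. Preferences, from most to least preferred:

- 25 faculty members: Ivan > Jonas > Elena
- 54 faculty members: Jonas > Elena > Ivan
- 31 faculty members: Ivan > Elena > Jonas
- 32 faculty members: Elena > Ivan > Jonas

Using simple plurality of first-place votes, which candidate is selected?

First-place votes: Elena 32, Ivan 56, Jonas 54.
Ivan has the most first-place votes.

Ivan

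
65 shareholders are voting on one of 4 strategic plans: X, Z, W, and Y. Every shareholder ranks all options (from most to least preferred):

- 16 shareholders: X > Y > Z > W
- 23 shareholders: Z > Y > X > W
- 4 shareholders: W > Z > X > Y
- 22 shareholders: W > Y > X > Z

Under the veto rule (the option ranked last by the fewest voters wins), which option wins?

Last-place votes: X 0, Z 22, W 39, Y 4.
X is ranked last by the fewest voters, so X wins.

X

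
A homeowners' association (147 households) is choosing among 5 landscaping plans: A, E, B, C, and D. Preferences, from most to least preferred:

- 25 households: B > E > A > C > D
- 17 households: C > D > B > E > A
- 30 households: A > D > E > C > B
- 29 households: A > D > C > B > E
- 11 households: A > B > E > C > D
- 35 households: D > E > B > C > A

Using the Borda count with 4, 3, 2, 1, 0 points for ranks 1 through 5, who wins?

D

A: 25·2 + 17·0 + 30·4 + 29·4 + 11·4 + 35·0 = 330
E: 25·3 + 17·1 + 30·2 + 29·0 + 11·2 + 35·3 = 279
B: 25·4 + 17·2 + 30·0 + 29·1 + 11·3 + 35·2 = 266
C: 25·1 + 17·4 + 30·1 + 29·2 + 11·1 + 35·1 = 227
D: 25·0 + 17·3 + 30·3 + 29·3 + 11·0 + 35·4 = 368
D has the highest Borda score (368).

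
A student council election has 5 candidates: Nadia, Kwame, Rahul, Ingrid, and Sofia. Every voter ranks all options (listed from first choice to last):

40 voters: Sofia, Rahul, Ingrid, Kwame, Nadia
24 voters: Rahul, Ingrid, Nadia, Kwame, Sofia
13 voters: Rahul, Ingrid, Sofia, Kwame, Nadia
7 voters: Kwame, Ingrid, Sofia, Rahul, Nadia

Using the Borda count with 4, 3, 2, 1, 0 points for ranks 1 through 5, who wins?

Nadia: 40·0 + 24·2 + 13·0 + 7·0 = 48
Kwame: 40·1 + 24·1 + 13·1 + 7·4 = 105
Rahul: 40·3 + 24·4 + 13·4 + 7·1 = 275
Ingrid: 40·2 + 24·3 + 13·3 + 7·3 = 212
Sofia: 40·4 + 24·0 + 13·2 + 7·2 = 200
Rahul has the highest Borda score (275).

Rahul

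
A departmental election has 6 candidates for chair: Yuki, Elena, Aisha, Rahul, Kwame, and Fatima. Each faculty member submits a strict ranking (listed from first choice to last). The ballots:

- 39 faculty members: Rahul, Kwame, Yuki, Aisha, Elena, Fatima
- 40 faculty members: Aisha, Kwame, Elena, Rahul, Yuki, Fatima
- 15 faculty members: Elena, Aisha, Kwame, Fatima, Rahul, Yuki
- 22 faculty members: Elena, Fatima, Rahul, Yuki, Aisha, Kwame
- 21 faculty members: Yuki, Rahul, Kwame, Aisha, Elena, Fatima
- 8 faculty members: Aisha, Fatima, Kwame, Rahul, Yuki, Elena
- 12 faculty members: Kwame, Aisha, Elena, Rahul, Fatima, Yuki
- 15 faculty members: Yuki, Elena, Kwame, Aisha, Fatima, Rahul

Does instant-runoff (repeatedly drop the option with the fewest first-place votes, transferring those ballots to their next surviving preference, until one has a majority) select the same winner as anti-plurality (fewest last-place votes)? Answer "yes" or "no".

yes

Instant-runoff — R1 Yuki 36, Elena 37, Aisha 48, Rahul 39, Kwame 12, Fatima 0 (Fatima out); R2 Yuki 36, Elena 37, Aisha 48, Rahul 39, Kwame 12 (Kwame out); R3 Yuki 36, Elena 37, Aisha 60, Rahul 39 (Yuki out); R4 Elena 52, Aisha 60, Rahul 60 (Elena out); R5 Aisha 90, Rahul 82 (Aisha winner). Winner: Aisha.
Anti-plurality — last-place votes: Yuki 27, Elena 8, Aisha 0, Rahul 15, Kwame 22, Fatima 100. Winner: Aisha.
The two methods agree.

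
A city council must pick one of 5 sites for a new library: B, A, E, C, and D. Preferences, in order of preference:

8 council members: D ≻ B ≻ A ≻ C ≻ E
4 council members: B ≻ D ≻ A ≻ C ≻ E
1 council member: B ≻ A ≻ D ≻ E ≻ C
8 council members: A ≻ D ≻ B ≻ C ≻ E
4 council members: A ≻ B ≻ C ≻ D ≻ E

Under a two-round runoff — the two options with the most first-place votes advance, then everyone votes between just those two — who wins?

A

Round 1 first-place votes: B 5, A 12, E 0, C 0, D 8.
A and D advance.
Runoff: A is preferred to D by 13 voters; D by 12.
A wins the runoff.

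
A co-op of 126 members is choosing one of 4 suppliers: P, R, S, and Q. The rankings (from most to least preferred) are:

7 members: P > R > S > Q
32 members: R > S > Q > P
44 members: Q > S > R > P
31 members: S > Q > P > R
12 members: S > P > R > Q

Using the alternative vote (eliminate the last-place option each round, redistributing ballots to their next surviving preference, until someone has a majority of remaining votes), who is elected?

S

Round 1: P 7, R 32, S 43, Q 44. Eliminate P.
Round 2: R 39, S 43, Q 44. Eliminate R.
Round 3: S 82, Q 44. S has a majority.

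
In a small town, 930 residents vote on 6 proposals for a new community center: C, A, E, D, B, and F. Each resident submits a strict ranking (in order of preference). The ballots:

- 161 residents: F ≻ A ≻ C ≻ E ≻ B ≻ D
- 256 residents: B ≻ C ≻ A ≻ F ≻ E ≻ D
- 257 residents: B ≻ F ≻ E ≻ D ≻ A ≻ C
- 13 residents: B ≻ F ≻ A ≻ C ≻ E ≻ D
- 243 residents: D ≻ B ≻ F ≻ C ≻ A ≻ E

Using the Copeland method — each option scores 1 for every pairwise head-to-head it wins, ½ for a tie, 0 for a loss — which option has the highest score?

C: beats A and E; loses to D, B, and F → score 2.
A: beats E; loses to C, D, B, and F → score 1.
E: beats D; loses to C, A, B, and F → score 1.
D: beats C and A; loses to E, B, and F → score 2.
B: beats C, A, E, D, and F → score 5.
F: beats C, A, E, and D; loses to B → score 4.
B has the best pairwise record.

B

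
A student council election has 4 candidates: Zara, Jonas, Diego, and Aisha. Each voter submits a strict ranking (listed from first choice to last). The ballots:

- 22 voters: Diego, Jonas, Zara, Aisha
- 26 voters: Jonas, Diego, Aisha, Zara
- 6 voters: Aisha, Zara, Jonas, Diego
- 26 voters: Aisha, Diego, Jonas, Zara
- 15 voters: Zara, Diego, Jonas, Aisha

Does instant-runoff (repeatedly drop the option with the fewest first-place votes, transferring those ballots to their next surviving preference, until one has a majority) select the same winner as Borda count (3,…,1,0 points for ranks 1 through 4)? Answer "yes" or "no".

Instant-runoff — R1 Zara 15, Jonas 26, Diego 22, Aisha 32 (Zara out); R2 Jonas 26, Diego 37, Aisha 32 (Jonas out); R3 Diego 63, Aisha 32 (Diego winner). Winner: Diego.
Borda — scores: Zara 79, Jonas 169, Diego 200, Aisha 122. Winner: Diego.
The two methods agree.

yes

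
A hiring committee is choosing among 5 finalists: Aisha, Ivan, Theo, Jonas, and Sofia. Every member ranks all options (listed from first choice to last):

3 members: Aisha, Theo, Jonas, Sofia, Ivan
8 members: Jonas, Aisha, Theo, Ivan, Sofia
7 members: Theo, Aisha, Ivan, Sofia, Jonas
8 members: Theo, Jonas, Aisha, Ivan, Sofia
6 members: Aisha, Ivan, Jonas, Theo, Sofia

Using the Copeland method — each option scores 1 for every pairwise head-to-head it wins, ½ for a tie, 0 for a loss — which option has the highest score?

Aisha

Aisha: beats Ivan, Theo, and Sofia; ties Jonas → score 3.5.
Ivan: beats Sofia; loses to Aisha, Theo, and Jonas → score 1.
Theo: beats Ivan, Jonas, and Sofia; loses to Aisha → score 3.
Jonas: beats Ivan and Sofia; ties Aisha; loses to Theo → score 2.5.
Sofia: loses to Aisha, Ivan, Theo, and Jonas → score 0.
Aisha has the best pairwise record.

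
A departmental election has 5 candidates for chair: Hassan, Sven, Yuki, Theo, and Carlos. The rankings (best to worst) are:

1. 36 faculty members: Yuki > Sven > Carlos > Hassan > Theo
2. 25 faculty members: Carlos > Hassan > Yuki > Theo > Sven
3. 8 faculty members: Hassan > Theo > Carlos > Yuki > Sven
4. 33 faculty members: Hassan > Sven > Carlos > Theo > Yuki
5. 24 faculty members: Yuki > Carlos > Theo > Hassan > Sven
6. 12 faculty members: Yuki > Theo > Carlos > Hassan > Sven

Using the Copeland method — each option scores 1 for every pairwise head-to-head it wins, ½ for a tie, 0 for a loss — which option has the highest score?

Hassan: beats Sven and Theo; loses to Yuki and Carlos → score 2.
Sven: ties Theo and Carlos; loses to Hassan and Yuki → score 1.
Yuki: beats Hassan, Sven, Theo, and Carlos → score 4.
Theo: ties Sven; loses to Hassan, Yuki, and Carlos → score 0.5.
Carlos: beats Hassan and Theo; ties Sven; loses to Yuki → score 2.5.
Yuki has the best pairwise record.

Yuki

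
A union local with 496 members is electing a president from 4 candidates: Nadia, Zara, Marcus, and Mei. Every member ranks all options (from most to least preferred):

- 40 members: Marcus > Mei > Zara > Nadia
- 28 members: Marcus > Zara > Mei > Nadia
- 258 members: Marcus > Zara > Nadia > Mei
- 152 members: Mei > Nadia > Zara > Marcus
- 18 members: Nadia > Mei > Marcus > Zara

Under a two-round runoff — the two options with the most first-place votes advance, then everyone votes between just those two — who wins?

Round 1 first-place votes: Nadia 18, Zara 0, Marcus 326, Mei 152.
Marcus and Mei advance.
Runoff: Marcus is preferred to Mei by 326 voters; Mei by 170.
Marcus wins the runoff.

Marcus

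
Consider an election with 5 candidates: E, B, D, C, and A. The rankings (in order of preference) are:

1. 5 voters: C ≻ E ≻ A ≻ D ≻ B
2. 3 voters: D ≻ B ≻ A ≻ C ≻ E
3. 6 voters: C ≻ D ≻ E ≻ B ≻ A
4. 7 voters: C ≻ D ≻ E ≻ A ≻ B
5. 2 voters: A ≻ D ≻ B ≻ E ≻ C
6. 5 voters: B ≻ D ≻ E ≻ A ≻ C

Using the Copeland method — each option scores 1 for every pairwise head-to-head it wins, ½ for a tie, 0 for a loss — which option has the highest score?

E: beats B and A; loses to D and C → score 2.
B: ties A; loses to E, D, and C → score 0.5.
D: beats E, B, and A; loses to C → score 3.
C: beats E, B, D, and A → score 4.
A: ties B; loses to E, D, and C → score 0.5.
C has the best pairwise record.

C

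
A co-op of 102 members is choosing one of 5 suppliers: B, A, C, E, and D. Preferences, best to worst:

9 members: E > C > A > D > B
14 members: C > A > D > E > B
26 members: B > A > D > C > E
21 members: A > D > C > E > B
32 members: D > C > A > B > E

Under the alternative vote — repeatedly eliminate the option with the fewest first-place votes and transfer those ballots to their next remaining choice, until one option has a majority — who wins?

D

Round 1: B 26, A 21, C 14, E 9, D 32. Eliminate E.
Round 2: B 26, A 21, C 23, D 32. Eliminate A.
Round 3: B 26, C 23, D 53. D has a majority.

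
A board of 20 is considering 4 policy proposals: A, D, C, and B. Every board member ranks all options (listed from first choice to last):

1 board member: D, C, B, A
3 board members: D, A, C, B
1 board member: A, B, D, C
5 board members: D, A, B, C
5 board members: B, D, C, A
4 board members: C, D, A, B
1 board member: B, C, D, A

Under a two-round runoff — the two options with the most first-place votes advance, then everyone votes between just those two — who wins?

D

Round 1 first-place votes: A 1, D 9, C 4, B 6.
D and B advance.
Runoff: D is preferred to B by 13 voters; B by 7.
D wins the runoff.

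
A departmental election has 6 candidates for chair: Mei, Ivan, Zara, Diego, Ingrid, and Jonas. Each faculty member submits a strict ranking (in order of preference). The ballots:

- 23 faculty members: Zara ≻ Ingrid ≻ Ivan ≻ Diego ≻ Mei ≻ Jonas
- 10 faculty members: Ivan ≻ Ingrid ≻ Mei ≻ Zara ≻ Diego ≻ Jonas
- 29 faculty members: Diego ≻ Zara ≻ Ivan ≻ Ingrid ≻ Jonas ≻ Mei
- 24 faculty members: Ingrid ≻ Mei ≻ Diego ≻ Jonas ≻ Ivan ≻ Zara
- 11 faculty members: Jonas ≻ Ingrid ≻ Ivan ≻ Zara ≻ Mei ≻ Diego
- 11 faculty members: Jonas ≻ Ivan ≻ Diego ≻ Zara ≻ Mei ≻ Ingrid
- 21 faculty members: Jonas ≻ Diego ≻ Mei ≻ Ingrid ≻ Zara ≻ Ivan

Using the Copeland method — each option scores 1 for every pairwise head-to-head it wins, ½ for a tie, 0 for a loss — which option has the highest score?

Mei: loses to Ivan, Zara, Diego, Ingrid, and Jonas → score 0.
Ivan: beats Mei; loses to Zara, Diego, Ingrid, and Jonas → score 1.
Zara: beats Mei and Ivan; loses to Diego, Ingrid, and Jonas → score 2.
Diego: beats Mei, Ivan, Zara, and Jonas; loses to Ingrid → score 4.
Ingrid: beats Mei, Ivan, Zara, Diego, and Jonas → score 5.
Jonas: beats Mei, Ivan, and Zara; loses to Diego and Ingrid → score 3.
Ingrid has the best pairwise record.

Ingrid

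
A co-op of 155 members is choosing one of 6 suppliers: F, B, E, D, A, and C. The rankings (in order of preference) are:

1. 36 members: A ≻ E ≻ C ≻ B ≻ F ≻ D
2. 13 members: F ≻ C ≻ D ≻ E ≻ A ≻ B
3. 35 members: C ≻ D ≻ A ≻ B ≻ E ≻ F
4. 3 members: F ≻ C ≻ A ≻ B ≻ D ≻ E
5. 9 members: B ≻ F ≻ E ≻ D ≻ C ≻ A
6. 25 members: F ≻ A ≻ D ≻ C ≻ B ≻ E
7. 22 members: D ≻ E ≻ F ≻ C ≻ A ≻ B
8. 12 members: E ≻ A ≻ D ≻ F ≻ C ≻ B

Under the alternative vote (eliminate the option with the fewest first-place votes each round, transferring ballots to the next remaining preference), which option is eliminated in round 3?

D

Round 1: F 41, B 9, E 12, D 22, A 36, C 35. Eliminate B.
Round 2: F 50, E 12, D 22, A 36, C 35. Eliminate E.
Round 3: F 50, D 22, A 48, C 35. Eliminate D.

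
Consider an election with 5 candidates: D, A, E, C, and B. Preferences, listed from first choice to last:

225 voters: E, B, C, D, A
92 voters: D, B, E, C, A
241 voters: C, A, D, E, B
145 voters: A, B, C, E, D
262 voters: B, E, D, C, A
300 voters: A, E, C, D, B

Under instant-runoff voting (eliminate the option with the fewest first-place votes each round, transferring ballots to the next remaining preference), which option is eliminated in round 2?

E

Round 1: D 92, A 445, E 225, C 241, B 262. Eliminate D.
Round 2: A 445, E 225, C 241, B 354. Eliminate E.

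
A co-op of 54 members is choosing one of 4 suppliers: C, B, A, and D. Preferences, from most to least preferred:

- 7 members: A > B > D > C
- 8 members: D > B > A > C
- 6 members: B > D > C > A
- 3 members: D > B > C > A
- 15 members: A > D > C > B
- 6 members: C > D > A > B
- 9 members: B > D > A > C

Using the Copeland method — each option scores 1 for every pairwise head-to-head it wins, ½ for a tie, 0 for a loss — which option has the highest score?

C: loses to B, A, and D → score 0.
B: beats C; loses to A and D → score 1.
A: beats C and B; loses to D → score 2.
D: beats C, B, and A → score 3.
D has the best pairwise record.

D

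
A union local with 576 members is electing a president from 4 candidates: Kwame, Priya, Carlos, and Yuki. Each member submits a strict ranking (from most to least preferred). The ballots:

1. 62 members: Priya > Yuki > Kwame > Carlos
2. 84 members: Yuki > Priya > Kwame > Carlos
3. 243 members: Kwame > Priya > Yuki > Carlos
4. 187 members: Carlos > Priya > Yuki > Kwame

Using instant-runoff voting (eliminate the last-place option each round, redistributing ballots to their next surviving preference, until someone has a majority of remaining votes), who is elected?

Kwame

Round 1: Kwame 243, Priya 62, Carlos 187, Yuki 84. Eliminate Priya.
Round 2: Kwame 243, Carlos 187, Yuki 146. Eliminate Yuki.
Round 3: Kwame 389, Carlos 187. Kwame has a majority.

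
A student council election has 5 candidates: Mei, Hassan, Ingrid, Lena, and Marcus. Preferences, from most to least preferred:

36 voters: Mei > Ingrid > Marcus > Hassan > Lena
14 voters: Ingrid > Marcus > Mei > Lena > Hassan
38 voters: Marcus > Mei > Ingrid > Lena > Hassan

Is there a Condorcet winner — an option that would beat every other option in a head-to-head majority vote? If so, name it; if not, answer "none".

Checking pairwise contests:
Marcus beats Mei 52–36.
Mei beats Hassan 88–0.
Mei beats Ingrid 74–14.
Mei beats Lena 88–0.
Ingrid beats Marcus 50–38.
Every option loses at least one head-to-head, so there is no Condorcet winner.

none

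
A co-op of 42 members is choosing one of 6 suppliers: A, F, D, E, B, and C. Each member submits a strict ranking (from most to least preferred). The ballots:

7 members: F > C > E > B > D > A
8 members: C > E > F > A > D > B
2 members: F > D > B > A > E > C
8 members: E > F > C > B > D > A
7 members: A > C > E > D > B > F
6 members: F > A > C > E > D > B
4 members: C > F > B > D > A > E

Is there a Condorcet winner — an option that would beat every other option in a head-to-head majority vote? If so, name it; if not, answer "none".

none

Checking pairwise contests:
F beats A 35–7.
E beats F 23–19.
F beats D 35–7.
C beats E 32–10.
F beats B 35–7.
F beats C 23–19.
Every option loses at least one head-to-head, so there is no Condorcet winner.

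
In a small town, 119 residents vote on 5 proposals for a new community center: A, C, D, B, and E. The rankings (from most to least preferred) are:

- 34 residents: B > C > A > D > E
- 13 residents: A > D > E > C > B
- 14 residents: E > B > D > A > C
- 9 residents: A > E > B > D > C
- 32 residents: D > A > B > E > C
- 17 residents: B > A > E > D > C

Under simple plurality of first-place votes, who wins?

B

First-place votes: A 22, C 0, D 32, B 51, E 14.
B has the most first-place votes.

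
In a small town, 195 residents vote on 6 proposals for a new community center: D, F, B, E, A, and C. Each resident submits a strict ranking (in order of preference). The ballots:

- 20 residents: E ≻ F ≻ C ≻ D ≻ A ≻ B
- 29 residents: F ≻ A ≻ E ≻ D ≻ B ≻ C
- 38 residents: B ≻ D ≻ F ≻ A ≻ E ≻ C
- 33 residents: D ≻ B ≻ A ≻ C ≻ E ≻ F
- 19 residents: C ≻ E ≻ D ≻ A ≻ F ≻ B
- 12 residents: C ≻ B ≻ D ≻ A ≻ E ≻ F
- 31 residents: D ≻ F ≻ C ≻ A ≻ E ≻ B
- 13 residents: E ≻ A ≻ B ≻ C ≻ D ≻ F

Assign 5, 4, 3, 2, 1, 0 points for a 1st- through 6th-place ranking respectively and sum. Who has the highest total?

D: 20·2 + 29·2 + 38·4 + 33·5 + 19·3 + 12·3 + 31·5 + 13·1 = 676
F: 20·4 + 29·5 + 38·3 + 33·0 + 19·1 + 12·0 + 31·4 + 13·0 = 482
B: 20·0 + 29·1 + 38·5 + 33·4 + 19·0 + 12·4 + 31·0 + 13·3 = 438
E: 20·5 + 29·3 + 38·1 + 33·1 + 19·4 + 12·1 + 31·1 + 13·5 = 442
A: 20·1 + 29·4 + 38·2 + 33·3 + 19·2 + 12·2 + 31·2 + 13·4 = 487
C: 20·3 + 29·0 + 38·0 + 33·2 + 19·5 + 12·5 + 31·3 + 13·2 = 400
D has the highest Borda score (676).

D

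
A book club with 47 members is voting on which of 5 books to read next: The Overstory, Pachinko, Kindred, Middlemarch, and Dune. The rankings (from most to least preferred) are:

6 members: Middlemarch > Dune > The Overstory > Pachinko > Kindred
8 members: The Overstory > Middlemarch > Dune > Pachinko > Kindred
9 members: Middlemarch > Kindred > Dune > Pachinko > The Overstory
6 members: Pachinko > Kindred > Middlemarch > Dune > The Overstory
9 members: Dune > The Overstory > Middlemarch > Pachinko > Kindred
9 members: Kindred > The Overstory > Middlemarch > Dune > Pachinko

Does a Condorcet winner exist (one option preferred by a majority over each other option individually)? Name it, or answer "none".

Checking pairwise contests:
Kindred beats The Overstory 24–23.
The Overstory beats Pachinko 32–15.
Pachinko beats Kindred 29–18.
The Overstory beats Middlemarch 26–21.
Kindred beats Dune 24–23.
Every option loses at least one head-to-head, so there is no Condorcet winner.

none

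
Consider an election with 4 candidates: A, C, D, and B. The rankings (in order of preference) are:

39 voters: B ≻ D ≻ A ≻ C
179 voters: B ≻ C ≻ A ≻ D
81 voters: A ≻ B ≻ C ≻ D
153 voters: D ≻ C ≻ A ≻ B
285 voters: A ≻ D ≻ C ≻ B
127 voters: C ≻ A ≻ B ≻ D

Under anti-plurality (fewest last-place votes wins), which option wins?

Last-place votes: A 0, C 39, D 387, B 438.
A is ranked last by the fewest voters, so A wins.

A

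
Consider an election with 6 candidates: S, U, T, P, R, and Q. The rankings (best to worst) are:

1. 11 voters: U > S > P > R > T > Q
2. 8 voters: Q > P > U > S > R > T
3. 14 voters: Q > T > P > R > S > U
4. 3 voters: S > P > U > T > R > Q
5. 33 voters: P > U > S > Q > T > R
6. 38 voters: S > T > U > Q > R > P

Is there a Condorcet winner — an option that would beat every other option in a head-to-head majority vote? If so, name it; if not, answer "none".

none

Checking pairwise contests:
P beats S 55–52.
S beats U 55–52.
S beats T 93–14.
Q beats P 60–47.
S beats R 93–14.
S beats Q 85–22.
Every option loses at least one head-to-head, so there is no Condorcet winner.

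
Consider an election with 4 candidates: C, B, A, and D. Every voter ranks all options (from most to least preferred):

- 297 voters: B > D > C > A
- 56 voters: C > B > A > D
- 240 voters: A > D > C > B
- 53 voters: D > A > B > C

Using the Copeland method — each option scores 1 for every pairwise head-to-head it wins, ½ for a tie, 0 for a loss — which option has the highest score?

B

C: beats A; loses to B and D → score 1.
B: beats C, A, and D → score 3.
A: loses to C, B, and D → score 0.
D: beats C and A; loses to B → score 2.
B has the best pairwise record.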